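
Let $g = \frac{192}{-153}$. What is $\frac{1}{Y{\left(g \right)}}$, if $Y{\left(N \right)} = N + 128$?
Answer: $\frac{51}{6464} \approx 0.0078899$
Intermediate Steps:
$g = - \frac{64}{51}$ ($g = 192 \left(- \frac{1}{153}\right) = - \frac{64}{51} \approx -1.2549$)
$Y{\left(N \right)} = 128 + N$
$\frac{1}{Y{\left(g \right)}} = \frac{1}{128 - \frac{64}{51}} = \frac{1}{\frac{6464}{51}} = \frac{51}{6464}$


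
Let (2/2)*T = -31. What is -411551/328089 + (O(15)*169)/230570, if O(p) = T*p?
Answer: -24134837627/15129496146 ≈ -1.5952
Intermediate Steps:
T = -31
O(p) = -31*p
-411551/328089 + (O(15)*169)/230570 = -411551/328089 + (-31*15*169)/230570 = -411551*1/328089 - 465*169*(1/230570) = -411551/328089 - 78585*1/230570 = -411551/328089 - 15717/46114 = -24134837627/15129496146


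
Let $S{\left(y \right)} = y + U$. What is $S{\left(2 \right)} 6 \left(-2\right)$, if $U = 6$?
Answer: $-96$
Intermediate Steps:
$S{\left(y \right)} = 6 + y$ ($S{\left(y \right)} = y + 6 = 6 + y$)
$S{\left(2 \right)} 6 \left(-2\right) = \left(6 + 2\right) 6 \left(-2\right) = 8 \cdot 6 \left(-2\right) = 48 \left(-2\right) = -96$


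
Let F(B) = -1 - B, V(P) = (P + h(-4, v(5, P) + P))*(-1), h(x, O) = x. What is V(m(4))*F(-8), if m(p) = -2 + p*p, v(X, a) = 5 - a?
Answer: -70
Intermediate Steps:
m(p) = -2 + p²
V(P) = 4 - P (V(P) = (P - 4)*(-1) = (-4 + P)*(-1) = 4 - P)
V(m(4))*F(-8) = (4 - (-2 + 4²))*(-1 - 1*(-8)) = (4 - (-2 + 16))*(-1 + 8) = (4 - 1*14)*7 = (4 - 14)*7 = -10*7 = -70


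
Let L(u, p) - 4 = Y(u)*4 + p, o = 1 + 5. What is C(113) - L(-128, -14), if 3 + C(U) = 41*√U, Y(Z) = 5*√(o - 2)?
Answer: -33 + 41*√113 ≈ 402.84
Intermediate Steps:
o = 6
Y(Z) = 10 (Y(Z) = 5*√(6 - 2) = 5*√4 = 5*2 = 10)
C(U) = -3 + 41*√U
L(u, p) = 44 + p (L(u, p) = 4 + (10*4 + p) = 4 + (40 + p) = 44 + p)
C(113) - L(-128, -14) = (-3 + 41*√113) - (44 - 14) = (-3 + 41*√113) - 1*30 = (-3 + 41*√113) - 30 = -33 + 41*√113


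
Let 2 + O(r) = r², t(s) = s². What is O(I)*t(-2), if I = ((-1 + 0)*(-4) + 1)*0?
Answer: -8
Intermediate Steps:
I = 0 (I = (-1*(-4) + 1)*0 = (4 + 1)*0 = 5*0 = 0)
O(r) = -2 + r²
O(I)*t(-2) = (-2 + 0²)*(-2)² = (-2 + 0)*4 = -2*4 = -8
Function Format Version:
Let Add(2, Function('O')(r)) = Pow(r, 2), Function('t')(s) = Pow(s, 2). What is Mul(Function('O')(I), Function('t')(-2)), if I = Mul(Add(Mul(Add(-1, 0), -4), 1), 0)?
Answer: -8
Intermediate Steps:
I = 0 (I = Mul(Add(Mul(-1, -4), 1), 0) = Mul(Add(4, 1), 0) = Mul(5, 0) = 0)
Function('O')(r) = Add(-2, Pow(r, 2))
Mul(Function('O')(I), Function('t')(-2)) = Mul(Add(-2, Pow(0, 2)), Pow(-2, 2)) = Mul(Add(-2, 0), 4) = Mul(-2, 4) = -8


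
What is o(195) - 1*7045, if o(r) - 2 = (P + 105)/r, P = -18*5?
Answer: -91558/13 ≈ -7042.9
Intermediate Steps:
P = -90
o(r) = 2 + 15/r (o(r) = 2 + (-90 + 105)/r = 2 + 15/r)
o(195) - 1*7045 = (2 + 15/195) - 1*7045 = (2 + 15*(1/195)) - 7045 = (2 + 1/13) - 7045 = 27/13 - 7045 = -91558/13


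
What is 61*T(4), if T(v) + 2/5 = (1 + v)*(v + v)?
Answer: 12078/5 ≈ 2415.6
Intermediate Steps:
T(v) = -2/5 + 2*v*(1 + v) (T(v) = -2/5 + (1 + v)*(v + v) = -2/5 + (1 + v)*(2*v) = -2/5 + 2*v*(1 + v))
61*T(4) = 61*(-2/5 + 2*4 + 2*4**2) = 61*(-2/5 + 8 + 2*16) = 61*(-2/5 + 8 + 32) = 61*(198/5) = 12078/5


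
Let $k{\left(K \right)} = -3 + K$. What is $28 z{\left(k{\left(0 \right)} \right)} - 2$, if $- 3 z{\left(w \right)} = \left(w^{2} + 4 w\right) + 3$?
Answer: $-2$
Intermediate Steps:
$z{\left(w \right)} = -1 - \frac{4 w}{3} - \frac{w^{2}}{3}$ ($z{\left(w \right)} = - \frac{\left(w^{2} + 4 w\right) + 3}{3} = - \frac{3 + w^{2} + 4 w}{3} = -1 - \frac{4 w}{3} - \frac{w^{2}}{3}$)
$28 z{\left(k{\left(0 \right)} \right)} - 2 = 28 \left(-1 - \frac{4 \left(-3 + 0\right)}{3} - \frac{\left(-3 + 0\right)^{2}}{3}\right) - 2 = 28 \left(-1 - -4 - \frac{\left(-3\right)^{2}}{3}\right) + \left(-2 + 0\right) = 28 \left(-1 + 4 - 3\right) - 2 = 28 \cdot 0 - 2 = 0 - 2 = -2$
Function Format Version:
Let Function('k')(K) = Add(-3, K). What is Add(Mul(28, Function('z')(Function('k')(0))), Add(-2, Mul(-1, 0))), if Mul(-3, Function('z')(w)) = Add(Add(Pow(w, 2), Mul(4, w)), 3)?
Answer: -2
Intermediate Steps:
Function('z')(w) = Add(-1, Mul(Rational(-4, 3), w), Mul(Rational(-1, 3), Pow(w, 2))) (Function('z')(w) = Mul(Rational(-1, 3), Add(Add(Pow(w, 2), Mul(4, w)), 3)) = Mul(Rational(-1, 3), Add(3, Pow(w, 2), Mul(4, w))) = Add(-1, Mul(Rational(-4, 3), w), Mul(Rational(-1, 3), Pow(w, 2))))
Add(Mul(28, Function('z')(Function('k')(0))), Add(-2, Mul(-1, 0))) = Add(Mul(28, Add(-1, Mul(Rational(-4, 3), Add(-3, 0)), Mul(Rational(-1, 3), Pow(Add(-3, 0), 2)))), Add(-2, Mul(-1, 0))) = Add(Mul(28, Add(-1, Mul(Rational(-4, 3), -3), Mul(Rational(-1, 3), Pow(-3, 2)))), Add(-2, 0)) = Add(Mul(28, Add(-1, 4, Mul(Rational(-1, 3), 9))), -2) = Add(Mul(28, Add(-1, 4, -3)), -2) = Add(Mul(28, 0), -2) = Add(0, -2) = -2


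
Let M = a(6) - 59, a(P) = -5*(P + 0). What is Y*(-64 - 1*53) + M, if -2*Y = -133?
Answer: -15739/2 ≈ -7869.5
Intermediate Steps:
Y = 133/2 (Y = -½*(-133) = 133/2 ≈ 66.500)
a(P) = -5*P
M = -89 (M = -5*6 - 59 = -30 - 59 = -89)
Y*(-64 - 1*53) + M = 133*(-64 - 1*53)/2 - 89 = 133*(-64 - 53)/2 - 89 = (133/2)*(-117) - 89 = -15561/2 - 89 = -15739/2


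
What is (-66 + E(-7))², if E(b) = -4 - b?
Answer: 3969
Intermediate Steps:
(-66 + E(-7))² = (-66 + (-4 - 1*(-7)))² = (-66 + (-4 + 7))² = (-66 + 3)² = (-63)² = 3969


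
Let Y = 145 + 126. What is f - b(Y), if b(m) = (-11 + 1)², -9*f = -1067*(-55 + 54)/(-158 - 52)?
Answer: -187933/1890 ≈ -99.435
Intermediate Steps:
f = 1067/1890 (f = -(-1067)*(-55 + 54)/(-158 - 52)/9 = -(-1067)*(-1/(-210))/9 = -(-1067)*(-1*(-1/210))/9 = -(-1067)/(9*210) = -⅑*(-1067/210) = 1067/1890 ≈ 0.56455)
Y = 271
b(m) = 100 (b(m) = (-10)² = 100)
f - b(Y) = 1067/1890 - 1*100 = 1067/1890 - 100 = -187933/1890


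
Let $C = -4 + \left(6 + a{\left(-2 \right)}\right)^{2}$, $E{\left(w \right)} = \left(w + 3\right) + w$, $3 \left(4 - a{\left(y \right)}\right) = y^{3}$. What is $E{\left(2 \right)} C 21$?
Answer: $\frac{68992}{3} \approx 22997.0$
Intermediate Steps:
$a{\left(y \right)} = 4 - \frac{y^{3}}{3}$
$E{\left(w \right)} = 3 + 2 w$ ($E{\left(w \right)} = \left(3 + w\right) + w = 3 + 2 w$)
$C = \frac{1408}{9}$ ($C = -4 + \left(6 + \left(4 - \frac{\left(-2\right)^{3}}{3}\right)\right)^{2} = -4 + \left(6 + \left(4 - - \frac{8}{3}\right)\right)^{2} = -4 + \left(6 + \left(4 + \frac{8}{3}\right)\right)^{2} = -4 + \left(6 + \frac{20}{3}\right)^{2} = -4 + \left(\frac{38}{3}\right)^{2} = -4 + \frac{1444}{9} = \frac{1408}{9} \approx 156.44$)
$E{\left(2 \right)} C 21 = \left(3 + 2 \cdot 2\right) \frac{1408}{9} \cdot 21 = \left(3 + 4\right) \frac{1408}{9} \cdot 21 = 7 \cdot \frac{1408}{9} \cdot 21 = \frac{9856}{9} \cdot 21 = \frac{68992}{3}$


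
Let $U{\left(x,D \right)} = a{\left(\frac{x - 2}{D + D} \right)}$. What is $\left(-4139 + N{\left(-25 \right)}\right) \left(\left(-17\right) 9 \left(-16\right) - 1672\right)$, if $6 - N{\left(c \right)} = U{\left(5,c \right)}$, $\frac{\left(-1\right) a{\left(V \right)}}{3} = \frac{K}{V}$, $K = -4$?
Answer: $-3052008$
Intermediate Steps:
$a{\left(V \right)} = \frac{12}{V}$ ($a{\left(V \right)} = - 3 \left(- \frac{4}{V}\right) = \frac{12}{V}$)
$U{\left(x,D \right)} = \frac{24 D}{-2 + x}$ ($U{\left(x,D \right)} = \frac{12}{\left(x - 2\right) \frac{1}{D + D}} = \frac{12}{\left(-2 + x\right) \frac{1}{2 D}} = \frac{12}{\frac{1}{2} \frac{1}{D} \left(-2 + x\right)} = 12 \frac{2 D}{-2 + x} = \frac{24 D}{-2 + x}$)
$N{\left(c \right)} = 6 - 8 c$ ($N{\left(c \right)} = 6 - \frac{24 c}{-2 + 5} = 6 - \frac{24 c}{3} = 6 - 24 c \frac{1}{3} = 6 - 8 c$)
$\left(-4139 + N{\left(-25 \right)}\right) \left(\left(-17\right) 9 \left(-16\right) - 1672\right) = \left(-4139 + \left(6 - -200\right)\right) \left(\left(-17\right) 9 \left(-16\right) - 1672\right) = \left(-4139 + \left(6 + 200\right)\right) \left(\left(-153\right) \left(-16\right) - 1672\right) = \left(-4139 + 206\right) \left(2448 - 1672\right) = \left(-3933\right) 776 = -3052008$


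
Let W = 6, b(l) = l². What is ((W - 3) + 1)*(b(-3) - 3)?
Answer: 24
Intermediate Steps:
((W - 3) + 1)*(b(-3) - 3) = ((6 - 3) + 1)*((-3)² - 3) = (3 + 1)*(9 - 3) = 4*6 = 24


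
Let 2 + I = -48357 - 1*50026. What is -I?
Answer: 98385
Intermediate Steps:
I = -98385 (I = -2 + (-48357 - 1*50026) = -2 + (-48357 - 50026) = -2 - 98383 = -98385)
-I = -1*(-98385) = 98385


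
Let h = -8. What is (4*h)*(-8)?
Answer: 256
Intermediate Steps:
(4*h)*(-8) = (4*(-8))*(-8) = -32*(-8) = 256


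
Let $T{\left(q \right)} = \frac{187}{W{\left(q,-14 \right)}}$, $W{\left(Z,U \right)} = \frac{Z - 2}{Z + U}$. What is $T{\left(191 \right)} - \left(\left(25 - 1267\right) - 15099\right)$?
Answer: $\frac{1040516}{63} \approx 16516.0$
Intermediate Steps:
$W{\left(Z,U \right)} = \frac{-2 + Z}{U + Z}$
$T{\left(q \right)} = \frac{187 \left(-14 + q\right)}{-2 + q}$ ($T{\left(q \right)} = \frac{187}{\frac{1}{-14 + q} \left(-2 + q\right)} = 187 \frac{-14 + q}{-2 + q} = \frac{187 \left(-14 + q\right)}{-2 + q}$)
$T{\left(191 \right)} - \left(\left(25 - 1267\right) - 15099\right) = \frac{187 \left(-14 + 191\right)}{-2 + 191} - \left(\left(25 - 1267\right) - 15099\right) = 187 \cdot \frac{1}{189} \cdot 177 - \left(-1242 - 15099\right) = 187 \cdot \frac{1}{189} \cdot 177 - -16341 = \frac{11033}{63} + 16341 = \frac{1040516}{63}$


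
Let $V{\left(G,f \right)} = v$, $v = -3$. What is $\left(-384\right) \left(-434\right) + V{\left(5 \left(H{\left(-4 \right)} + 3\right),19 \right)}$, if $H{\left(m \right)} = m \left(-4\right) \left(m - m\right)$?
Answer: $166653$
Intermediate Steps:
$H{\left(m \right)} = 0$ ($H{\left(m \right)} = - 4 m 0 = 0$)
$V{\left(G,f \right)} = -3$
$\left(-384\right) \left(-434\right) + V{\left(5 \left(H{\left(-4 \right)} + 3\right),19 \right)} = \left(-384\right) \left(-434\right) - 3 = 166656 - 3 = 166653$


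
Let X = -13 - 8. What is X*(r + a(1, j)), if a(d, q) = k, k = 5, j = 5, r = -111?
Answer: 2226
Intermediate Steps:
a(d, q) = 5
X = -21
X*(r + a(1, j)) = -21*(-111 + 5) = -21*(-106) = 2226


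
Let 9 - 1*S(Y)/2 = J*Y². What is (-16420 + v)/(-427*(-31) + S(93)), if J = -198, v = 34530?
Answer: 18110/3438259 ≈ 0.0052672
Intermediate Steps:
S(Y) = 18 + 396*Y² (S(Y) = 18 - (-396)*Y² = 18 + 396*Y²)
(-16420 + v)/(-427*(-31) + S(93)) = (-16420 + 34530)/(-427*(-31) + (18 + 396*93²)) = 18110/(13237 + (18 + 396*8649)) = 18110/(13237 + (18 + 3425004)) = 18110/(13237 + 3425022) = 18110/3438259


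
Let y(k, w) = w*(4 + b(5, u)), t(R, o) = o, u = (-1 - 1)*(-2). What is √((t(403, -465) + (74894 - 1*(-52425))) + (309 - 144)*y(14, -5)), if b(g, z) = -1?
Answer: √124379 ≈ 352.67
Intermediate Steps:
u = 4 (u = -2*(-2) = 4)
y(k, w) = 3*w (y(k, w) = w*(4 - 1) = w*3 = 3*w)
√((t(403, -465) + (74894 - 1*(-52425))) + (309 - 144)*y(14, -5)) = √((-465 + (74894 - 1*(-52425))) + (309 - 144)*(3*(-5))) = √((-465 + (74894 + 52425)) + 165*(-15)) = √((-465 + 127319) - 2475) = √(126854 - 2475) = √124379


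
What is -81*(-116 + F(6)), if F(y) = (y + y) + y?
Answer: 7938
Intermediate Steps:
F(y) = 3*y (F(y) = 2*y + y = 3*y)
-81*(-116 + F(6)) = -81*(-116 + 3*6) = -81*(-116 + 18) = -81*(-98) = 7938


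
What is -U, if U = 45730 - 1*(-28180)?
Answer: -73910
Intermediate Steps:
U = 73910 (U = 45730 + 28180 = 73910)
-U = -1*73910 = -73910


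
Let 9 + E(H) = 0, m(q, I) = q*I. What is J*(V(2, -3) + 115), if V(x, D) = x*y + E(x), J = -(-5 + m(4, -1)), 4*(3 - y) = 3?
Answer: 1989/2 ≈ 994.50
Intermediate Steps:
y = 9/4 (y = 3 - ¼*3 = 3 - ¾ = 9/4 ≈ 2.2500)
m(q, I) = I*q
E(H) = -9 (E(H) = -9 + 0 = -9)
J = 9 (J = -(-5 - 1*4) = -(-5 - 4) = -1*(-9) = 9)
V(x, D) = -9 + 9*x/4 (V(x, D) = x*(9/4) - 9 = 9*x/4 - 9 = -9 + 9*x/4)
J*(V(2, -3) + 115) = 9*((-9 + (9/4)*2) + 115) = 9*((-9 + 9/2) + 115) = 9*(-9/2 + 115) = 9*(221/2) = 1989/2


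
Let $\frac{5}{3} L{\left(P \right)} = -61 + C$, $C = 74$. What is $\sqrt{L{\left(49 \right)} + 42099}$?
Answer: $\frac{\sqrt{1052670}}{5} \approx 205.2$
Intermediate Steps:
$L{\left(P \right)} = \frac{39}{5}$ ($L{\left(P \right)} = \frac{3 \left(-61 + 74\right)}{5} = \frac{3}{5} \cdot 13 = \frac{39}{5}$)
$\sqrt{L{\left(49 \right)} + 42099} = \sqrt{\frac{39}{5} + 42099} = \sqrt{\frac{210534}{5}} = \frac{\sqrt{1052670}}{5}$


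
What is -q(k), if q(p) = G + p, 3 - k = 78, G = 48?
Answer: 27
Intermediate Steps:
k = -75 (k = 3 - 1*78 = 3 - 78 = -75)
q(p) = 48 + p
-q(k) = -(48 - 75) = -1*(-27) = 27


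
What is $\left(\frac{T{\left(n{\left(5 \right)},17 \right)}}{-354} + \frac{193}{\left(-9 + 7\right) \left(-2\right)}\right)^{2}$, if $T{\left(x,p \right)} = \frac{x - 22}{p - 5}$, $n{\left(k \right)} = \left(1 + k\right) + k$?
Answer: $\frac{42015570529}{18045504} \approx 2328.3$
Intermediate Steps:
$n{\left(k \right)} = 1 + 2 k$
$T{\left(x,p \right)} = \frac{-22 + x}{-5 + p}$
$\left(\frac{T{\left(n{\left(5 \right)},17 \right)}}{-354} + \frac{193}{\left(-9 + 7\right) \left(-2\right)}\right)^{2} = \left(\frac{\frac{1}{-5 + 17} \left(-22 + \left(1 + 2 \cdot 5\right)\right)}{-354} + \frac{193}{\left(-9 + 7\right) \left(-2\right)}\right)^{2} = \left(\frac{-22 + \left(1 + 10\right)}{12} \left(- \frac{1}{354}\right) + \frac{193}{\left(-2\right) \left(-2\right)}\right)^{2} = \left(\frac{-22 + 11}{12} \left(- \frac{1}{354}\right) + \frac{193}{4}\right)^{2} = \left(\frac{1}{12} \left(-11\right) \left(- \frac{1}{354}\right) + 193 \cdot \frac{1}{4}\right)^{2} = \left(\left(- \frac{11}{12}\right) \left(- \frac{1}{354}\right) + \frac{193}{4}\right)^{2} = \left(\frac{11}{4248} + \frac{193}{4}\right)^{2} = \left(\frac{204977}{4248}\right)^{2} = \frac{42015570529}{18045504}$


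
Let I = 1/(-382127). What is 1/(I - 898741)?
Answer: -382127/343433202108 ≈ -1.1127e-6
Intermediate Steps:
I = -1/382127 ≈ -2.6169e-6
1/(I - 898741) = 1/(-1/382127 - 898741) = 1/(-343433202108/382127) = -382127/343433202108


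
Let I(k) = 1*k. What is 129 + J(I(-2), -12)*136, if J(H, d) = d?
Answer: -1503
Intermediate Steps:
I(k) = k
129 + J(I(-2), -12)*136 = 129 - 12*136 = 129 - 1632 = -1503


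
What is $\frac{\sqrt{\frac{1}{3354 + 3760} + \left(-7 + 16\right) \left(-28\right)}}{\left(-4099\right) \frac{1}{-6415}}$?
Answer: $\frac{6415 i \sqrt{12753459878}}{29160286} \approx 24.844 i$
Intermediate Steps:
$\frac{\sqrt{\frac{1}{3354 + 3760} + \left(-7 + 16\right) \left(-28\right)}}{\left(-4099\right) \frac{1}{-6415}} = \frac{\sqrt{\frac{1}{7114} + 9 \left(-28\right)}}{\left(-4099\right) \left(- \frac{1}{6415}\right)} = \frac{\sqrt{\frac{1}{7114} - 252}}{\frac{4099}{6415}} = \sqrt{- \frac{1792727}{7114}} \cdot \frac{6415}{4099} = \frac{i \sqrt{12753459878}}{7114} \cdot \frac{6415}{4099} = \frac{6415 i \sqrt{12753459878}}{29160286}$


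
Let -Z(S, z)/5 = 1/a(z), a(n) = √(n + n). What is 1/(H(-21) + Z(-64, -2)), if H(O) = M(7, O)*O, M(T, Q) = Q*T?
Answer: 12348/38118301 - 10*I/38118301 ≈ 0.00032394 - 2.6234e-7*I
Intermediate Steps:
a(n) = √2*√n (a(n) = √(2*n) = √2*√n)
H(O) = 7*O² (H(O) = (O*7)*O = (7*O)*O = 7*O²)
Z(S, z) = -5*√2/(2*√z)
1/(H(-21) + Z(-64, -2)) = 1/(7*(-21)² - 5*√2/(2*√(-2))) = 1/(7*441 - 5*√2*(-I*√2/2)/2) = 1/(3087 + 5*I/2) = 4*(3087 - 5*I/2)/38118301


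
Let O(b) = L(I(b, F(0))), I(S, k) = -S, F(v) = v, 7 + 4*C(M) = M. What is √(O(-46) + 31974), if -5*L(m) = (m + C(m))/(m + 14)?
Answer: 13*√681099/60 ≈ 178.81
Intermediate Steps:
C(M) = -7/4 + M/4
L(m) = -(-7/4 + 5*m/4)/(5*(14 + m)) (L(m) = -(m + (-7/4 + m/4))/(5*(m + 14)) = -(-7/4 + 5*m/4)/(5*(14 + m)))
O(b) = (7 + 5*b)/(20*(14 - b)) (O(b) = (7 - (-5)*b)/(20*(14 - b)) = (7 + 5*b)/(20*(14 - b)))
√(O(-46) + 31974) = √((-7 - 5*(-46))/(20*(-14 - 46)) + 31974) = √((1/20)*(-7 + 230)/(-60) + 31974) = √((1/20)*(-1/60)*223 + 31974) = √(-223/1200 + 31974) = √(38368577/1200) = 13*√681099/60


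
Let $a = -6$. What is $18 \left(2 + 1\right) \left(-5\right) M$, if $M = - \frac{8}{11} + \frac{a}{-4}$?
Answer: $- \frac{2295}{11} \approx -208.64$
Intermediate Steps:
$M = \frac{17}{22}$ ($M = - \frac{8}{11} - \frac{6}{-4} = \left(-8\right) \frac{1}{11} - - \frac{3}{2} = - \frac{8}{11} + \frac{3}{2} = \frac{17}{22} \approx 0.77273$)
$18 \left(2 + 1\right) \left(-5\right) M = 18 \left(2 + 1\right) \left(-5\right) \frac{17}{22} = 18 \cdot 3 \left(-5\right) \frac{17}{22} = 18 \left(-15\right) \frac{17}{22} = \left(-270\right) \frac{17}{22} = - \frac{2295}{11}$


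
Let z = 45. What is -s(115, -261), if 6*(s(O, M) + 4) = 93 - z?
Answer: -4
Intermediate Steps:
s(O, M) = 4 (s(O, M) = -4 + (93 - 1*45)/6 = -4 + (93 - 45)/6 = -4 + (1/6)*48 = -4 + 8 = 4)
-s(115, -261) = -1*4 = -4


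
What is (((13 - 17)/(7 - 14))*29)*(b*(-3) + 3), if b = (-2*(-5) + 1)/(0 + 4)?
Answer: -87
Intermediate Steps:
b = 11/4 (b = (10 + 1)/4 = 11*(1/4) = 11/4 ≈ 2.7500)
(((13 - 17)/(7 - 14))*29)*(b*(-3) + 3) = (((13 - 17)/(7 - 14))*29)*((11/4)*(-3) + 3) = (-4/(-7)*29)*(-33/4 + 3) = (-4*(-1/7)*29)*(-21/4) = ((4/7)*29)*(-21/4) = (116/7)*(-21/4) = -87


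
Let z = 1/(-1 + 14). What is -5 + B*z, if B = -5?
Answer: -70/13 ≈ -5.3846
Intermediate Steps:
z = 1/13 ≈ 0.076923
-5 + B*z = -5 - 5*1/13 = -5 - 5/13 = -70/13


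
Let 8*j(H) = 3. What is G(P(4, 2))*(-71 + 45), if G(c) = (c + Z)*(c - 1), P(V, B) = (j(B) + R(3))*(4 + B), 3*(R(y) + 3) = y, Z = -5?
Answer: -32981/8 ≈ -4122.6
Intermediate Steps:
R(y) = -3 + y/3
j(H) = 3/8 (j(H) = (⅛)*3 = 3/8)
P(V, B) = -13/2 - 13*B/8 (P(V, B) = (3/8 + (-3 + (⅓)*3))*(4 + B) = (3/8 + (-3 + 1))*(4 + B) = (3/8 - 2)*(4 + B) = -13*(4 + B)/8 = -13/2 - 13*B/8)
G(c) = (-1 + c)*(-5 + c) (G(c) = (c - 5)*(c - 1) = (-5 + c)*(-1 + c) = (-1 + c)*(-5 + c))
G(P(4, 2))*(-71 + 45) = (5 + (-13/2 - 13/8*2)² - 6*(-13/2 - 13/8*2))*(-71 + 45) = (5 + (-13/2 - 13/4)² - 6*(-13/2 - 13/4))*(-26) = (5 + (-39/4)² - 6*(-39/4))*(-26) = (5 + 1521/16 + 117/2)*(-26) = (2537/16)*(-26) = -32981/8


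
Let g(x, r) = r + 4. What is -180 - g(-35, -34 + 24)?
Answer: -174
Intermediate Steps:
g(x, r) = 4 + r
-180 - g(-35, -34 + 24) = -180 - (4 + (-34 + 24)) = -180 - (4 - 10) = -180 - 1*(-6) = -180 + 6 = -174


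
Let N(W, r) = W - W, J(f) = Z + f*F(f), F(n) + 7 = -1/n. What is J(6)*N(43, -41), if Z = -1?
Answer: 0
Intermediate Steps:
F(n) = -7 - 1/n
J(f) = -1 + f*(-7 - 1/f)
N(W, r) = 0
J(6)*N(43, -41) = (-2 - 7*6)*0 = (-2 - 42)*0 = -44*0 = 0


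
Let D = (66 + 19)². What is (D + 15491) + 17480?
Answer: 40196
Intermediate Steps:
D = 7225 (D = 85² = 7225)
(D + 15491) + 17480 = (7225 + 15491) + 17480 = 22716 + 17480 = 40196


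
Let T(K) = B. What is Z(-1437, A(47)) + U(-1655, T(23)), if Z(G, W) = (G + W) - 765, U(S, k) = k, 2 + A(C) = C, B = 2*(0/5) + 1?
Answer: -2156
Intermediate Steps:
B = 1 (B = 2*(0*(⅕)) + 1 = 2*0 + 1 = 0 + 1 = 1)
T(K) = 1
A(C) = -2 + C
Z(G, W) = -765 + G + W
Z(-1437, A(47)) + U(-1655, T(23)) = (-765 - 1437 + (-2 + 47)) + 1 = (-765 - 1437 + 45) + 1 = -2157 + 1 = -2156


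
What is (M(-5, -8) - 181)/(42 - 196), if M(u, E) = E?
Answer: 27/22 ≈ 1.2273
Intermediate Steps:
(M(-5, -8) - 181)/(42 - 196) = (-8 - 181)/(42 - 196) = -189/(-154) = -189*(-1/154) = 27/22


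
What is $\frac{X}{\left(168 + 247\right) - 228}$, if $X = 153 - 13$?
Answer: $\frac{140}{187} \approx 0.74866$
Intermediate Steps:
$X = 140$ ($X = 153 - 13 = 140$)
$\frac{X}{\left(168 + 247\right) - 228} = \frac{140}{\left(168 + 247\right) - 228} = \frac{140}{415 - 228} = \frac{140}{187}$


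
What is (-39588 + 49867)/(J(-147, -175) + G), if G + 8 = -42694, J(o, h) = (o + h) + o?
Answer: -10279/43171 ≈ -0.23810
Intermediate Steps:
J(o, h) = h + 2*o (J(o, h) = (h + o) + o = h + 2*o)
G = -42702 (G = -8 - 42694 = -42702)
(-39588 + 49867)/(J(-147, -175) + G) = (-39588 + 49867)/((-175 + 2*(-147)) - 42702) = 10279/((-175 - 294) - 42702) = 10279/(-469 - 42702) = 10279/(-43171) = 10279*(-1/43171) = -10279/43171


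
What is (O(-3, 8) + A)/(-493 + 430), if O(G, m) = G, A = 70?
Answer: -67/63 ≈ -1.0635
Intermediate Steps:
(O(-3, 8) + A)/(-493 + 430) = (-3 + 70)/(-493 + 430) = 67/(-63) = 67*(-1/63) = -67/63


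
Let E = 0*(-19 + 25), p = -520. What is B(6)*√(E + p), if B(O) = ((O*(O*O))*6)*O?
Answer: 15552*I*√130 ≈ 1.7732e+5*I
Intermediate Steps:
E = 0 (E = 0*6 = 0)
B(O) = 6*O⁴ (B(O) = ((O*O²)*6)*O = (O³*6)*O = (6*O³)*O = 6*O⁴)
B(6)*√(E + p) = (6*6⁴)*√(0 - 520) = (6*1296)*√(-520) = 7776*(2*I*√130) = 15552*I*√130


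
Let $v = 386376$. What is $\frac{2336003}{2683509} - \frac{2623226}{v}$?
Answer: $- \frac{340937504717}{57602415188} \approx -5.9188$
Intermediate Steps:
$\frac{2336003}{2683509} - \frac{2623226}{v} = \frac{2336003}{2683509} - \frac{2623226}{386376} = 2336003 \cdot \frac{1}{2683509} - \frac{1311613}{193188} = \frac{2336003}{2683509} - \frac{1311613}{193188} = - \frac{340937504717}{57602415188}$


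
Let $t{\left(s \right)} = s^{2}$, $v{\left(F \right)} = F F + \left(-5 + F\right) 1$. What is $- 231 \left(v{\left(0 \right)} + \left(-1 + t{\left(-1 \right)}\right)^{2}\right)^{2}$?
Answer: $-5775$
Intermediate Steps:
$v{\left(F \right)} = -5 + F + F^{2}$ ($v{\left(F \right)} = F^{2} + \left(-5 + F\right) = -5 + F + F^{2}$)
$- 231 \left(v{\left(0 \right)} + \left(-1 + t{\left(-1 \right)}\right)^{2}\right)^{2} = - 231 \left(\left(-5 + 0 + 0^{2}\right) + \left(-1 + \left(-1\right)^{2}\right)^{2}\right)^{2} = - 231 \left(\left(-5 + 0 + 0\right) + \left(-1 + 1\right)^{2}\right)^{2} = - 231 \left(-5 + 0^{2}\right)^{2} = - 231 \left(-5 + 0\right)^{2} = - 231 \left(-5\right)^{2} = \left(-231\right) 25 = -5775$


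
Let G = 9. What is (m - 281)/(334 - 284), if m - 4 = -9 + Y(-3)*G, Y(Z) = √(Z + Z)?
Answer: -143/25 + 9*I*√6/50 ≈ -5.72 + 0.44091*I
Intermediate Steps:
Y(Z) = √2*√Z (Y(Z) = √(2*Z) = √2*√Z)
m = -5 + 9*I*√6 (m = 4 + (-9 + (√2*√(-3))*9) = 4 + (-9 + (√2*(I*√3))*9) = 4 + (-9 + (I*√6)*9) = 4 + (-9 + 9*I*√6) = -5 + 9*I*√6 ≈ -5.0 + 22.045*I)
(m - 281)/(334 - 284) = ((-5 + 9*I*√6) - 281)/(334 - 284) = (-286 + 9*I*√6)/50 = (-286 + 9*I*√6)*(1/50) = -143/25 + 9*I*√6/50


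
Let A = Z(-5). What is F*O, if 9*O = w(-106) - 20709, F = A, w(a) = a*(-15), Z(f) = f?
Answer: 31865/3 ≈ 10622.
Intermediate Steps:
w(a) = -15*a
A = -5
F = -5
O = -6373/3 (O = (-15*(-106) - 20709)/9 = (1590 - 20709)/9 = (1/9)*(-19119) = -6373/3 ≈ -2124.3)
F*O = -5*(-6373/3) = 31865/3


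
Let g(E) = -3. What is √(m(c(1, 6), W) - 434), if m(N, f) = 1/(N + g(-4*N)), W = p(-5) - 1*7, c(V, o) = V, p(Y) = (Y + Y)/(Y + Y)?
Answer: I*√1738/2 ≈ 20.845*I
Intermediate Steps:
p(Y) = 1 (p(Y) = (2*Y)/((2*Y)) = (2*Y)*(1/(2*Y)) = 1)
W = -6 (W = 1 - 1*7 = 1 - 7 = -6)
m(N, f) = 1/(-3 + N) (m(N, f) = 1/(N - 3) = 1/(-3 + N))
√(m(c(1, 6), W) - 434) = √(1/(-3 + 1) - 434) = √(1/(-2) - 434) = √(-½ - 434) = √(-869/2) = I*√1738/2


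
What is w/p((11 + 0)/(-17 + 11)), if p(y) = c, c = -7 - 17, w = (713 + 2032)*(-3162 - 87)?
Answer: 2972835/8 ≈ 3.7160e+5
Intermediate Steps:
w = -8918505 (w = 2745*(-3249) = -8918505)
c = -24
p(y) = -24
w/p((11 + 0)/(-17 + 11)) = -8918505/(-24) = -8918505*(-1/24) = 2972835/8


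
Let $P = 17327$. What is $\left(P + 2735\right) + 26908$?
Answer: $46970$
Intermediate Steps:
$\left(P + 2735\right) + 26908 = \left(17327 + 2735\right) + 26908 = 20062 + 26908 = 46970$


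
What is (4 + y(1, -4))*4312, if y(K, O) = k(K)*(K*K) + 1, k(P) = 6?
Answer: 47432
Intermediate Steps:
y(K, O) = 1 + 6*K² (y(K, O) = 6*(K*K) + 1 = 6*K² + 1 = 1 + 6*K²)
(4 + y(1, -4))*4312 = (4 + (1 + 6*1²))*4312 = (4 + (1 + 6*1))*4312 = (4 + (1 + 6))*4312 = (4 + 7)*4312 = 11*4312 = 47432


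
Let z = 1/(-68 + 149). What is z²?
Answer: 1/6561 ≈ 0.00015242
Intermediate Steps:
z = 1/81 ≈ 0.012346
z² = (1/81)² = 1/6561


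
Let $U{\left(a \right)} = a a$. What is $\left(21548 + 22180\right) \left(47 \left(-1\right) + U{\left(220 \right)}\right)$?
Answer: $2114379984$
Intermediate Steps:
$U{\left(a \right)} = a^{2}$
$\left(21548 + 22180\right) \left(47 \left(-1\right) + U{\left(220 \right)}\right) = \left(21548 + 22180\right) \left(47 \left(-1\right) + 220^{2}\right) = 43728 \left(-47 + 48400\right) = 43728 \cdot 48353 = 2114379984$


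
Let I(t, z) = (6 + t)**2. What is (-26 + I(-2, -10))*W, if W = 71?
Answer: -710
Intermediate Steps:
(-26 + I(-2, -10))*W = (-26 + (6 - 2)**2)*71 = (-26 + 4**2)*71 = (-26 + 16)*71 = -10*71 = -710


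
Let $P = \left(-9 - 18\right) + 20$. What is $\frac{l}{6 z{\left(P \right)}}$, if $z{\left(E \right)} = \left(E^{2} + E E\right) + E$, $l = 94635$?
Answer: $\frac{31545}{182} \approx 173.32$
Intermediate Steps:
$P = -7$ ($P = -27 + 20 = -7$)
$z{\left(E \right)} = E + 2 E^{2}$ ($z{\left(E \right)} = \left(E^{2} + E^{2}\right) + E = 2 E^{2} + E = E + 2 E^{2}$)
$\frac{l}{6 z{\left(P \right)}} = \frac{94635}{6 \left(- 7 \left(1 + 2 \left(-7\right)\right)\right)} = \frac{94635}{6 \left(- 7 \left(1 - 14\right)\right)} = \frac{94635}{6 \left(\left(-7\right) \left(-13\right)\right)} = \frac{94635}{6 \cdot 91} = \frac{94635}{546} = 94635 \cdot \frac{1}{546} = \frac{31545}{182}$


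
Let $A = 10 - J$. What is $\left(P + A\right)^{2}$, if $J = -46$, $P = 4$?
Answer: $3600$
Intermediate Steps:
$A = 56$ ($A = 10 - -46 = 10 + 46 = 56$)
$\left(P + A\right)^{2} = \left(4 + 56\right)^{2} = 60^{2} = 3600$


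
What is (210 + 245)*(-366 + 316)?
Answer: -22750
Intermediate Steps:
(210 + 245)*(-366 + 316) = 455*(-50) = -22750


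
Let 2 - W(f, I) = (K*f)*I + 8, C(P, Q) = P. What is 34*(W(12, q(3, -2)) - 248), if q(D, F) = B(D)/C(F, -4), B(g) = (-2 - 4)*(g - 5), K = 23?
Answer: 47668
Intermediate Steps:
B(g) = 30 - 6*g (B(g) = -6*(-5 + g) = 30 - 6*g)
q(D, F) = (30 - 6*D)/F
W(f, I) = -6 - 23*I*f (W(f, I) = 2 - ((23*f)*I + 8) = 2 - (23*I*f + 8) = 2 - (8 + 23*I*f) = 2 + (-8 - 23*I*f) = -6 - 23*I*f)
34*(W(12, q(3, -2)) - 248) = 34*((-6 - 23*6*(5 - 1*3)/(-2)*12) - 248) = 34*((-6 - 23*6*(-½)*(5 - 3)*12) - 248) = 34*((-6 - 23*6*(-½)*2*12) - 248) = 34*((-6 - 23*(-6)*12) - 248) = 34*((-6 + 1656) - 248) = 34*(1650 - 248) = 34*1402 = 47668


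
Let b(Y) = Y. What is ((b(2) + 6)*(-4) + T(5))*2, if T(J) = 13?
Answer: -38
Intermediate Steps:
((b(2) + 6)*(-4) + T(5))*2 = ((2 + 6)*(-4) + 13)*2 = (8*(-4) + 13)*2 = (-32 + 13)*2 = -19*2 = -38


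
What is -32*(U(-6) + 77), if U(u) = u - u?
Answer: -2464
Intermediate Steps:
U(u) = 0
-32*(U(-6) + 77) = -32*(0 + 77) = -32*77 = -2464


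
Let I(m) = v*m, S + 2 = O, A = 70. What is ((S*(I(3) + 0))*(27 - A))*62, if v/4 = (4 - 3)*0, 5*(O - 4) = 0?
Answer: 0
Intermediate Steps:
O = 4 (O = 4 + (⅕)*0 = 4 + 0 = 4)
v = 0 (v = 4*((4 - 3)*0) = 4*(1*0) = 4*0 = 0)
S = 2 (S = -2 + 4 = 2)
I(m) = 0 (I(m) = 0*m = 0)
((S*(I(3) + 0))*(27 - A))*62 = ((2*(0 + 0))*(27 - 1*70))*62 = ((2*0)*(27 - 70))*62 = (0*(-43))*62 = 0*62 = 0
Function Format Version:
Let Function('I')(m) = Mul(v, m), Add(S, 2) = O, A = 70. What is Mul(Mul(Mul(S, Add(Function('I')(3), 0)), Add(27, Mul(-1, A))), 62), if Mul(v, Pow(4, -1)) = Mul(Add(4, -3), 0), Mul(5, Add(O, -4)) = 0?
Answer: 0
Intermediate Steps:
O = 4 (O = Add(4, Mul(Rational(1, 5), 0)) = Add(4, 0) = 4)
v = 0 (v = Mul(4, Mul(Add(4, -3), 0)) = Mul(4, Mul(1, 0)) = Mul(4, 0) = 0)
S = 2 (S = Add(-2, 4) = 2)
Function('I')(m) = 0 (Function('I')(m) = Mul(0, m) = 0)
Mul(Mul(Mul(S, Add(Function('I')(3), 0)), Add(27, Mul(-1, A))), 62) = Mul(Mul(Mul(2, Add(0, 0)), Add(27, Mul(-1, 70))), 62) = Mul(Mul(Mul(2, 0), Add(27, -70)), 62) = Mul(Mul(0, -43), 62) = Mul(0, 62) = 0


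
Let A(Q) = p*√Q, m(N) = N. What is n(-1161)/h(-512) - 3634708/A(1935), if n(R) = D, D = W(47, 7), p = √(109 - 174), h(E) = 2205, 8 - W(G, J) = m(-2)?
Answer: 2/441 + 3634708*I*√559/8385 ≈ 0.0045351 + 10249.0*I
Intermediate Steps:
W(G, J) = 10 (W(G, J) = 8 - 1*(-2) = 8 + 2 = 10)
p = I*√65 (p = √(-65) = I*√65 ≈ 8.0623*I)
D = 10
n(R) = 10
A(Q) = I*√65*√Q (A(Q) = (I*√65)*√Q = I*√65*√Q)
n(-1161)/h(-512) - 3634708/A(1935) = 10/2205 - 3634708*(-I*√559/8385) = 10*(1/2205) - 3634708*(-I*√559/8385) = 2/441 - 3634708*(-I*√559/8385) = 2/441 - (-3634708)*I*√559/8385 = 2/441 + 3634708*I*√559/8385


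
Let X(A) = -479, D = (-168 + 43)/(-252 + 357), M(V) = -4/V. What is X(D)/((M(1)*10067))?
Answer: 479/40268 ≈ 0.011895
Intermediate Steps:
D = -25/21 (D = -125/105 = -125*1/105 = -25/21 ≈ -1.1905)
X(D)/((M(1)*10067)) = -479/(-4/1*10067) = -479/(-4*1*10067) = -479/((-4*10067)) = -479/(-40268) = -479*(-1/40268) = 479/40268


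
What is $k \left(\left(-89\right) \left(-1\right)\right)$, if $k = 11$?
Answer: $979$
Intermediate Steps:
$k \left(\left(-89\right) \left(-1\right)\right) = 11 \left(\left(-89\right) \left(-1\right)\right) = 11 \cdot 89 = 979$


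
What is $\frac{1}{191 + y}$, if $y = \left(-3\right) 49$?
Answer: $\frac{1}{44} \approx 0.022727$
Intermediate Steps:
$y = -147$
$\frac{1}{191 + y} = \frac{1}{191 - 147} = \frac{1}{44}$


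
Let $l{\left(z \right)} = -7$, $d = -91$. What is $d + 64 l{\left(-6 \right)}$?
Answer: $-539$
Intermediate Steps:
$d + 64 l{\left(-6 \right)} = -91 + 64 \left(-7\right) = -91 - 448 = -539$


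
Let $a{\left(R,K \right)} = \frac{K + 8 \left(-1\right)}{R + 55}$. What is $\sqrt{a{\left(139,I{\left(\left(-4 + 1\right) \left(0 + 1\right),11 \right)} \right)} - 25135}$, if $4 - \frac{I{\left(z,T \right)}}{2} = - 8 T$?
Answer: $\frac{i \sqrt{236486679}}{97} \approx 158.54 i$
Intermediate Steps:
$I{\left(z,T \right)} = 8 + 16 T$ ($I{\left(z,T \right)} = 8 - 2 \left(- 8 T\right) = 8 + 16 T$)
$a{\left(R,K \right)} = \frac{-8 + K}{55 + R}$ ($a{\left(R,K \right)} = \frac{K - 8}{55 + R} = \frac{-8 + K}{55 + R}$)
$\sqrt{a{\left(139,I{\left(\left(-4 + 1\right) \left(0 + 1\right),11 \right)} \right)} - 25135} = \sqrt{\frac{-8 + \left(8 + 16 \cdot 11\right)}{55 + 139} - 25135} = \sqrt{\frac{-8 + \left(8 + 176\right)}{194} - 25135} = \sqrt{\frac{-8 + 184}{194} - 25135} = \sqrt{\frac{1}{194} \cdot 176 - 25135} = \sqrt{\frac{88}{97} - 25135} = \sqrt{- \frac{2438007}{97}} = \frac{i \sqrt{236486679}}{97}$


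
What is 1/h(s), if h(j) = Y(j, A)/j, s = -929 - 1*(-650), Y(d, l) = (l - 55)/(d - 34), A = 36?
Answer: -87327/19 ≈ -4596.2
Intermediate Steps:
Y(d, l) = (-55 + l)/(-34 + d)
s = -279 (s = -929 + 650 = -279)
h(j) = -19/(j*(-34 + j)) (h(j) = ((-55 + 36)/(-34 + j))/j = (-19/(-34 + j))/j = -19/(j*(-34 + j)))
1/h(s) = 1/(-19/(-279*(-34 - 279))) = 1/(-19*(-1/279)/(-313)) = 1/(-19*(-1/279)*(-1/313)) = 1/(-19/87327) = -87327/19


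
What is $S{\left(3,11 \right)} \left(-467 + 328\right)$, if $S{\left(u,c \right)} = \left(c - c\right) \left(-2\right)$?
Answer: $0$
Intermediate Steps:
$S{\left(u,c \right)} = 0$ ($S{\left(u,c \right)} = 0 \left(-2\right) = 0$)
$S{\left(3,11 \right)} \left(-467 + 328\right) = 0 \left(-467 + 328\right) = 0 \left(-139\right) = 0$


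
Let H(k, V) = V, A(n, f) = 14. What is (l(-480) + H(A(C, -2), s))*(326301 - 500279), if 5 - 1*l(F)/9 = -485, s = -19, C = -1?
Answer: -763937398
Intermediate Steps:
l(F) = 4410 (l(F) = 45 - 9*(-485) = 45 + 4365 = 4410)
(l(-480) + H(A(C, -2), s))*(326301 - 500279) = (4410 - 19)*(326301 - 500279) = 4391*(-173978) = -763937398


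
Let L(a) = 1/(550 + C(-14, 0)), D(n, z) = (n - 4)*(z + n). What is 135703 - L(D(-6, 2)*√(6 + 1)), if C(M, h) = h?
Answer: 74636649/550 ≈ 1.3570e+5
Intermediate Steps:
D(n, z) = (-4 + n)*(n + z)
L(a) = 1/550 (L(a) = 1/(550 + 0) = 1/550)
135703 - L(D(-6, 2)*√(6 + 1)) = 135703 - 1*1/550 = 135703 - 1/550 = 74636649/550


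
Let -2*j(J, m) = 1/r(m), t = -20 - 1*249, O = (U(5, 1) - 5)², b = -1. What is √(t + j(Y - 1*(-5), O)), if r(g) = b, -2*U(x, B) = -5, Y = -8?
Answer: I*√1074/2 ≈ 16.386*I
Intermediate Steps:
U(x, B) = 5/2 (U(x, B) = -½*(-5) = 5/2)
r(g) = -1
O = 25/4 (O = (5/2 - 5)² = (-5/2)² = 25/4 ≈ 6.2500)
t = -269 (t = -20 - 249 = -269)
j(J, m) = ½ (j(J, m) = -½/(-1) = -½*(-1) = ½)
√(t + j(Y - 1*(-5), O)) = √(-269 + ½) = √(-537/2) = I*√1074/2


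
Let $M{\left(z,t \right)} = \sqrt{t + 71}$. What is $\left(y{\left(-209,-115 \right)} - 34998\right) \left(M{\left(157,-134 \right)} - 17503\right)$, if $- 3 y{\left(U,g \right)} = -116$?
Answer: $\frac{1835679634}{3} - 104878 i \sqrt{7} \approx 6.1189 \cdot 10^{8} - 2.7748 \cdot 10^{5} i$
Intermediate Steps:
$y{\left(U,g \right)} = \frac{116}{3}$ ($y{\left(U,g \right)} = \left(- \frac{1}{3}\right) \left(-116\right) = \frac{116}{3}$)
$M{\left(z,t \right)} = \sqrt{71 + t}$
$\left(y{\left(-209,-115 \right)} - 34998\right) \left(M{\left(157,-134 \right)} - 17503\right) = \left(\frac{116}{3} - 34998\right) \left(\sqrt{71 - 134} - 17503\right) = - \frac{104878 \left(\sqrt{-63} - 17503\right)}{3} = - \frac{104878 \left(3 i \sqrt{7} - 17503\right)}{3} = - \frac{104878 \left(-17503 + 3 i \sqrt{7}\right)}{3} = \frac{1835679634}{3} - 104878 i \sqrt{7}$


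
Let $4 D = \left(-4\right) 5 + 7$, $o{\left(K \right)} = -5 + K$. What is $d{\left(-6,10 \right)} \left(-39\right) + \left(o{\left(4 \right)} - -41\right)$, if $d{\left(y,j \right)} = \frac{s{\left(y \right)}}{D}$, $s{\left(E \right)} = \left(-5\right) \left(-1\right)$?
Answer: $100$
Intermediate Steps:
$s{\left(E \right)} = 5$
$D = - \frac{13}{4}$ ($D = \frac{\left(-4\right) 5 + 7}{4} = \frac{-20 + 7}{4} = \frac{1}{4} \left(-13\right) = - \frac{13}{4} \approx -3.25$)
$d{\left(y,j \right)} = - \frac{20}{13}$ ($d{\left(y,j \right)} = \frac{5}{- \frac{13}{4}} = 5 \left(- \frac{4}{13}\right) = - \frac{20}{13}$)
$d{\left(-6,10 \right)} \left(-39\right) + \left(o{\left(4 \right)} - -41\right) = \left(- \frac{20}{13}\right) \left(-39\right) + \left(\left(-5 + 4\right) - -41\right) = 60 + \left(-1 + 41\right) = 60 + 40 = 100$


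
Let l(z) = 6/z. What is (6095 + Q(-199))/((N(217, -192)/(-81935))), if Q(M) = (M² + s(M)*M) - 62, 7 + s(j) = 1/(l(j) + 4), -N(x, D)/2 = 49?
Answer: 86878557589/2212 ≈ 3.9276e+7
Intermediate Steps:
N(x, D) = -98 (N(x, D) = -2*49 = -98)
s(j) = -7 + 1/(4 + 6/j) (s(j) = -7 + 1/(6/j + 4) = -7 + 1/(4 + 6/j))
Q(M) = -62 + M² + 3*M*(-14 - 9*M)/(2*(3 + 2*M)) (Q(M) = (M² + (3*(-14 - 9*M)/(2*(3 + 2*M)))*M) - 62 = (M² + 3*M*(-14 - 9*M)/(2*(3 + 2*M))) - 62 = -62 + M² + 3*M*(-14 - 9*M)/(2*(3 + 2*M)))
(6095 + Q(-199))/((N(217, -192)/(-81935))) = (6095 + (-372 - 290*(-199) - 21*(-199)² + 4*(-199)³)/(2*(3 + 2*(-199))))/((-98/(-81935))) = (6095 + (-372 + 57710 - 21*39601 + 4*(-7880599))/(2*(3 - 398)))/((-98*(-1/81935))) = (6095 + (½)*(-372 + 57710 - 831621 - 31522396)/(-395))/(14/11705) = (6095 + (½)*(-1/395)*(-32296679))*(11705/14) = (6095 + 32296679/790)*(11705/14) = (37111729/790)*(11705/14) = 86878557589/2212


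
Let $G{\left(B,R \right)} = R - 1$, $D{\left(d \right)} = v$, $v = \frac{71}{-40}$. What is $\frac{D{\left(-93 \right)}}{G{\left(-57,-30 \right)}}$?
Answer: $\frac{71}{1240} \approx 0.057258$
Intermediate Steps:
$v = - \frac{71}{40}$ ($v = 71 \left(- \frac{1}{40}\right) = - \frac{71}{40} \approx -1.775$)
$D{\left(d \right)} = - \frac{71}{40}$
$G{\left(B,R \right)} = -1 + R$
$\frac{D{\left(-93 \right)}}{G{\left(-57,-30 \right)}} = - \frac{71}{40 \left(-1 - 30\right)} = - \frac{71}{40 \left(-31\right)} = \left(- \frac{71}{40}\right) \left(- \frac{1}{31}\right) = \frac{71}{1240}$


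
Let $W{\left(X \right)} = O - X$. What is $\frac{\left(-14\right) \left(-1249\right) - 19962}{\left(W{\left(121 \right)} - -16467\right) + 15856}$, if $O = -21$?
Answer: $- \frac{2476}{32181} \approx -0.07694$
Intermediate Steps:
$W{\left(X \right)} = -21 - X$
$\frac{\left(-14\right) \left(-1249\right) - 19962}{\left(W{\left(121 \right)} - -16467\right) + 15856} = \frac{\left(-14\right) \left(-1249\right) - 19962}{\left(\left(-21 - 121\right) - -16467\right) + 15856} = \frac{17486 - 19962}{\left(\left(-21 - 121\right) + 16467\right) + 15856} = - \frac{2476}{\left(-142 + 16467\right) + 15856} = - \frac{2476}{16325 + 15856} = - \frac{2476}{32181}$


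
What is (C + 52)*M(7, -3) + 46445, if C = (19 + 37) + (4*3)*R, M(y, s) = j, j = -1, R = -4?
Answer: 46385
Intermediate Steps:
M(y, s) = -1
C = 8 (C = (19 + 37) + (4*3)*(-4) = 56 + 12*(-4) = 56 - 48 = 8)
(C + 52)*M(7, -3) + 46445 = (8 + 52)*(-1) + 46445 = 60*(-1) + 46445 = -60 + 46445 = 46385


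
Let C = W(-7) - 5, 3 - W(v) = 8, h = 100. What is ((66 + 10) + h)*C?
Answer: -1760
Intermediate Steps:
W(v) = -5 (W(v) = 3 - 1*8 = 3 - 8 = -5)
C = -10 (C = -5 - 5 = -10)
((66 + 10) + h)*C = ((66 + 10) + 100)*(-10) = (76 + 100)*(-10) = 176*(-10) = -1760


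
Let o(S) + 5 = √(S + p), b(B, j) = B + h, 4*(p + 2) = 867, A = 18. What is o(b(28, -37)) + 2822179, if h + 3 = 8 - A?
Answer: 2822174 + √919/2 ≈ 2.8222e+6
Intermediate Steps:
h = -13 (h = -3 + (8 - 1*18) = -3 + (8 - 18) = -3 - 10 = -13)
p = 859/4 (p = -2 + (¼)*867 = -2 + 867/4 = 859/4 ≈ 214.75)
b(B, j) = -13 + B (b(B, j) = B - 13 = -13 + B)
o(S) = -5 + √(859/4 + S) (o(S) = -5 + √(S + 859/4) = -5 + √(859/4 + S))
o(b(28, -37)) + 2822179 = (-5 + √(859 + 4*(-13 + 28))/2) + 2822179 = (-5 + √(859 + 4*15)/2) + 2822179 = (-5 + √(859 + 60)/2) + 2822179 = (-5 + √919/2) + 2822179 = 2822174 + √919/2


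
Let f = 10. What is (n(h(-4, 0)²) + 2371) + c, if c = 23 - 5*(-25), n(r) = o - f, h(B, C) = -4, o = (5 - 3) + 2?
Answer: 2513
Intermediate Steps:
o = 4 (o = 2 + 2 = 4)
n(r) = -6 (n(r) = 4 - 1*10 = 4 - 10 = -6)
c = 148 (c = 23 + 125 = 148)
(n(h(-4, 0)²) + 2371) + c = (-6 + 2371) + 148 = 2365 + 148 = 2513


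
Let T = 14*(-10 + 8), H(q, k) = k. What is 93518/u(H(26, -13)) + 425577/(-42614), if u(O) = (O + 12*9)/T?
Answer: -5875018909/213070 ≈ -27573.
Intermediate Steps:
T = -28 (T = 14*(-2) = -28)
u(O) = -27/7 - O/28 (u(O) = (O + 12*9)/(-28) = (O + 108)*(-1/28) = (108 + O)*(-1/28) = -27/7 - O/28)
93518/u(H(26, -13)) + 425577/(-42614) = 93518/(-27/7 - 1/28*(-13)) + 425577/(-42614) = 93518/(-27/7 + 13/28) + 425577*(-1/42614) = 93518/(-95/28) - 425577/42614 = 93518*(-28/95) - 425577/42614 = -137816/5 - 425577/42614 = -5875018909/213070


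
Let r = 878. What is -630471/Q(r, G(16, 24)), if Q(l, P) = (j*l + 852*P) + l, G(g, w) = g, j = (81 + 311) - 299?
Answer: -630471/96164 ≈ -6.5562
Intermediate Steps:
j = 93 (j = 392 - 299 = 93)
Q(l, P) = 94*l + 852*P (Q(l, P) = (93*l + 852*P) + l = 94*l + 852*P)
-630471/Q(r, G(16, 24)) = -630471/(94*878 + 852*16) = -630471/(82532 + 13632) = -630471/96164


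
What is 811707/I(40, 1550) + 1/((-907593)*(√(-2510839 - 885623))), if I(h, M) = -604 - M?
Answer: -270569/718 + I*√3396462/3082605135966 ≈ -376.84 + 5.9785e-10*I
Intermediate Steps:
811707/I(40, 1550) + 1/((-907593)*(√(-2510839 - 885623))) = 811707/(-604 - 1*1550) + 1/((-907593)*(√(-2510839 - 885623))) = 811707/(-604 - 1550) - (-I*√3396462/3396462)/907593 = 811707/(-2154) - (-I*√3396462/3396462)/907593 = 811707*(-1/2154) - (-1)*I*√3396462/3082605135966 = -270569/718 + I*√3396462/3082605135966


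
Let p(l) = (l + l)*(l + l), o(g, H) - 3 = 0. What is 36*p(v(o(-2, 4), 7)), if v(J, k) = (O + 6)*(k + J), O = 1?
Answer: 705600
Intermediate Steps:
o(g, H) = 3 (o(g, H) = 3 + 0 = 3)
v(J, k) = 7*J + 7*k (v(J, k) = (1 + 6)*(k + J) = 7*(J + k) = 7*J + 7*k)
p(l) = 4*l² (p(l) = (2*l)*(2*l) = 4*l²)
36*p(v(o(-2, 4), 7)) = 36*(4*(7*3 + 7*7)²) = 36*(4*(21 + 49)²) = 36*(4*70²) = 36*(4*4900) = 36*19600 = 705600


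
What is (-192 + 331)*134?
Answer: 18626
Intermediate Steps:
(-192 + 331)*134 = 139*134 = 18626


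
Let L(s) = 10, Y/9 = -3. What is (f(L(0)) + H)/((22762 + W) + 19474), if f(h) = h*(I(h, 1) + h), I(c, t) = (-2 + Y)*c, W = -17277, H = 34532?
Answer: 31732/24959 ≈ 1.2714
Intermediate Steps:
Y = -27 (Y = 9*(-3) = -27)
I(c, t) = -29*c (I(c, t) = (-2 - 27)*c = -29*c)
f(h) = -28*h² (f(h) = h*(-29*h + h) = h*(-28*h) = -28*h²)
(f(L(0)) + H)/((22762 + W) + 19474) = (-28*10² + 34532)/((22762 - 17277) + 19474) = (-28*100 + 34532)/(5485 + 19474) = (-2800 + 34532)/24959 = 31732*(1/24959) = 31732/24959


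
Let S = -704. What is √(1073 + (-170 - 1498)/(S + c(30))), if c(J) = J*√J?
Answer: √(1073 + 1668/(704 - 30*√30)) ≈ 32.804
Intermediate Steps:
c(J) = J^(3/2)
√(1073 + (-170 - 1498)/(S + c(30))) = √(1073 + (-170 - 1498)/(-704 + 30^(3/2))) = √(1073 - 1668/(-704 + 30*√30))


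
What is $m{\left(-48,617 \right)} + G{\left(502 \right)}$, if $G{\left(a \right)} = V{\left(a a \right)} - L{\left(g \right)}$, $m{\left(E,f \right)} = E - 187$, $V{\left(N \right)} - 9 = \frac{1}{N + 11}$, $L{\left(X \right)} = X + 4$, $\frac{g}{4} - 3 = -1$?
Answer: $- \frac{59979569}{252015} \approx -238.0$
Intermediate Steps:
$g = 8$ ($g = 12 + 4 \left(-1\right) = 12 - 4 = 8$)
$L{\left(X \right)} = 4 + X$
$V{\left(N \right)} = 9 + \frac{1}{11 + N}$ ($V{\left(N \right)} = 9 + \frac{1}{N + 11} = 9 + \frac{1}{11 + N}$)
$m{\left(E,f \right)} = -187 + E$
$G{\left(a \right)} = -12 + \frac{100 + 9 a^{2}}{11 + a^{2}}$ ($G{\left(a \right)} = \frac{100 + 9 a a}{11 + a a} - \left(4 + 8\right) = \frac{100 + 9 a^{2}}{11 + a^{2}} - 12 = -12 + \frac{100 + 9 a^{2}}{11 + a^{2}}$)
$m{\left(-48,617 \right)} + G{\left(502 \right)} = \left(-187 - 48\right) + \frac{-32 - 3 \cdot 502^{2}}{11 + 502^{2}} = -235 + \frac{-32 - 756012}{11 + 252004} = -235 + \frac{-32 - 756012}{252015} = -235 + \frac{1}{252015} \left(-756044\right) = -235 - \frac{756044}{252015} = - \frac{59979569}{252015}$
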